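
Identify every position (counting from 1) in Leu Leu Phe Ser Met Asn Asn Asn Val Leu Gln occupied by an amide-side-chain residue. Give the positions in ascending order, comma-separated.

Asparagine (N) and glutamine (Q) have uncharged amide side chains.
Matching residues: Asn6, Asn7, Asn8, Gln11.

6, 7, 8, 11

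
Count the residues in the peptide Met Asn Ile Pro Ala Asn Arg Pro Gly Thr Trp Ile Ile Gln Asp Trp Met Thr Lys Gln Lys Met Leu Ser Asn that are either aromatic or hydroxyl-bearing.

Aromatic: F, W, Y. Hydroxyl-bearing: S, T, Y.
Aromatic residues here: Trp11, Trp16 (2).
Hydroxyl-bearing residues here: Thr10, Thr18, Ser24 (3).
(Y belongs to both groups, but none appear in this sequence.) Total = 2 + 3 = 5.

5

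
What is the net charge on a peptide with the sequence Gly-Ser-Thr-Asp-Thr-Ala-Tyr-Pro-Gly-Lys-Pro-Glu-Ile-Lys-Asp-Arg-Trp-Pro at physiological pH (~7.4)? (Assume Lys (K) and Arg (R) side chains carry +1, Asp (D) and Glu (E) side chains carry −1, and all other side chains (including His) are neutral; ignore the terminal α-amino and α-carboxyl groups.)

0

Positive (K, R): Lys10, Lys14, Arg16 → +3.
Negative (D, E): Asp4, Glu12, Asp15 → −3.
Net charge = (+3) + (−3) = 0.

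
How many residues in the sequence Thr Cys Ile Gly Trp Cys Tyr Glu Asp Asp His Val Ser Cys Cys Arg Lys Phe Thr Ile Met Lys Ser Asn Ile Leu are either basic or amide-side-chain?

5

Basic: H, K, R. Amide-side-chain: N, Q.
Basic residues here: His11, Arg16, Lys17, Lys22 (4).
Amide-side-chain residues here: Asn24 (1).
The two groups share no amino acid, so total = 4 + 1 = 5.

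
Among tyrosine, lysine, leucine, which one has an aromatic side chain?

tyrosine

The aromatic amino acids are Phe (F, benzyl), Trp (W, indole), and Tyr (Y, phenol).
Of the listed options, only tyrosine belongs to this group.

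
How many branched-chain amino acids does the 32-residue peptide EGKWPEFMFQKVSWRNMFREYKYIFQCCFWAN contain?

2

The BCAAs are Val, Leu, and Ile — aliphatic side chains with a branch point.
Matching residues: V12, I24.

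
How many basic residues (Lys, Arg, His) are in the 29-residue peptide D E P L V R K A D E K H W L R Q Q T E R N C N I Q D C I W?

Matching residues: R6, K7, K11, H12, R15, R20.

6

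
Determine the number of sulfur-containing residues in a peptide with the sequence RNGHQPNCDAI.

1

Only Cys (C) and Met (M) have a sulfur atom in the side chain.
Matching residues: C8.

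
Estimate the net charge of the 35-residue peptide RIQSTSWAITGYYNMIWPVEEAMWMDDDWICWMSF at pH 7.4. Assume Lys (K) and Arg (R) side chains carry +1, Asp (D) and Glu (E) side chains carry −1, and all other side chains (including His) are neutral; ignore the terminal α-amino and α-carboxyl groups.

Positive (K, R): R1 → +1.
Negative (D, E): E20, E21, D26, D27, D28 → −5.
Net charge = (+1) + (−5) = −4.

-4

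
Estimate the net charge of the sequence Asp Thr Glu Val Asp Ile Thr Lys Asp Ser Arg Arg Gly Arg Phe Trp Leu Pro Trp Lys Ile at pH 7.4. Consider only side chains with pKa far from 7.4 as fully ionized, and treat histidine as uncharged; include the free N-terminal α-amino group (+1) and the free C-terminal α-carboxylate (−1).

+1

Near pH 7.4, K and R contribute +1 each, D and E contribute −1 each, and every other side chain (His included, as stated) is uncharged.
Positive (K, R): Lys8, Arg11, Arg12, Arg14, Lys20 → +5.
Negative (D, E): Asp1, Glu3, Asp5, Asp9 → −4.
The N-terminus (+1) and C-terminus (−1) cancel.
Net charge = (+5) + (−4) = +1.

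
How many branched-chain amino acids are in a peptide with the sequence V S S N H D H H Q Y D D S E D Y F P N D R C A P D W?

Valine (V), leucine (L), and isoleucine (I) are the branched-chain amino acids.
Matching residues: V1.

1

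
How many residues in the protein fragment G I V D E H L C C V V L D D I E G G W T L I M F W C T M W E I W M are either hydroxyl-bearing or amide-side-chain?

2

Hydroxyl-bearing: S, T, Y. Amide-side-chain: N, Q.
Hydroxyl-bearing residues here: T20, T27 (2).
Amide-side-chain residues here: none (0).
The two groups share no amino acid, so total = 2 + 0 = 2.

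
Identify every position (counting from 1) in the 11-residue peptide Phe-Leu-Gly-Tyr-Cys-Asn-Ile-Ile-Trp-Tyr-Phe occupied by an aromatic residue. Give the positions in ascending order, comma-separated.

1, 4, 9, 10, 11

F, W, and Y each carry an aromatic ring on the side chain.
Matching residues: Phe1, Tyr4, Trp9, Tyr10, Phe11.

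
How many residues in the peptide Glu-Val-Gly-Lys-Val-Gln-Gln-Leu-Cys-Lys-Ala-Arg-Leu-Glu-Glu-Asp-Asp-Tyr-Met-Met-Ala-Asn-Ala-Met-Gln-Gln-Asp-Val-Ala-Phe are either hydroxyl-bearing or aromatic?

2

Hydroxyl-bearing: S, T, Y. Aromatic: F, W, Y.
Hydroxyl-bearing residues here: Tyr18 (1).
Aromatic residues here: Tyr18, Phe30 (2).
Y is in both groups, so the 1 Y residue must not be double-counted.
Total = 1 + 2 − 1 = 2.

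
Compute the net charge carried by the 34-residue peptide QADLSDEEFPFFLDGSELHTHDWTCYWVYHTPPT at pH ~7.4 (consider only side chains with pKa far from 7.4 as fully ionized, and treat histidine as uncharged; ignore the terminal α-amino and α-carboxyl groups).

At pH ~7.4 the Lys and Arg side chains are protonated (+1), the Asp and Glu side chains are deprotonated (−1), and with His taken as neutral all other side chains carry no charge.
Positive (K, R): none → +0.
Negative (D, E): D3, D6, E7, E8, D14, E17, D22 → −7.
Net charge = (+0) + (−7) = −7.

-7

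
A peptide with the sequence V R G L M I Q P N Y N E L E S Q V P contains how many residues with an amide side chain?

4

Only N (asparagine) and Q (glutamine) carry a side-chain carboxamide.
Matching residues: Q7, N9, N11, Q16.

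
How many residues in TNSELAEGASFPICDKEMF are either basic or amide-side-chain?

Basic: H, K, R. Amide-side-chain: N, Q.
Basic residues here: K16 (1).
Amide-side-chain residues here: N2 (1).
The two groups share no amino acid, so total = 1 + 1 = 2.

2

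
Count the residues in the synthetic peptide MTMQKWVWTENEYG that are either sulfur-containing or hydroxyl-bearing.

Sulfur-containing: C, M. Hydroxyl-bearing: S, T, Y.
Sulfur-containing residues here: M1, M3 (2).
Hydroxyl-bearing residues here: T2, T9, Y13 (3).
The two groups share no amino acid, so total = 2 + 3 = 5.

5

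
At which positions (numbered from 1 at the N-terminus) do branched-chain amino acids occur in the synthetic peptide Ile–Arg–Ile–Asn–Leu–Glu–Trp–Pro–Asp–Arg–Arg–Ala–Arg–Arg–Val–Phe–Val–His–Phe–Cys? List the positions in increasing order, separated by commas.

Valine (V), leucine (L), and isoleucine (I) are the branched-chain amino acids.
Matching residues: Ile1, Ile3, Leu5, Val15, Val17.

1, 3, 5, 15, 17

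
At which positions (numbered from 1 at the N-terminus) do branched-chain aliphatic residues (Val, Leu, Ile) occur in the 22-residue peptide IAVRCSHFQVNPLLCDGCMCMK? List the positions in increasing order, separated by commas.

Matching residues: I1, V3, V10, L13, L14.

1, 3, 10, 13, 14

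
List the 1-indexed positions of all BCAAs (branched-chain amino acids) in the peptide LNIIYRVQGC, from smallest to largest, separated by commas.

1, 3, 4, 7

The BCAAs are Val, Leu, and Ile — aliphatic side chains with a branch point.
Matching residues: L1, I3, I4, V7.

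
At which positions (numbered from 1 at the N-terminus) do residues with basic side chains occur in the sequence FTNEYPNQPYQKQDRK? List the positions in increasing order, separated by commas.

K, R, and H are the three residues with basic side chains (ε-amine, guanidinium, and imidazole respectively).
Matching residues: K12, R15, K16.

12, 15, 16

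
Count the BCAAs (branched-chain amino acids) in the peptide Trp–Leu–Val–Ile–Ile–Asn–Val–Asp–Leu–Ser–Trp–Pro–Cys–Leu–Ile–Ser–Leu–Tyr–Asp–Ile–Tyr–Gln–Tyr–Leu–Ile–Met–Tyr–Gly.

12

Valine (V), leucine (L), and isoleucine (I) are the branched-chain amino acids.
Matching residues: Leu2, Val3, Ile4, Ile5, Val7, Leu9, Leu14, Ile15, Leu17, Ile20, Leu24, Ile25.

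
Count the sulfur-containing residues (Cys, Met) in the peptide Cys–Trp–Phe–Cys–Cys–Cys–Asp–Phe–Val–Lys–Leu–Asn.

4

Matching residues: Cys1, Cys4, Cys5, Cys6.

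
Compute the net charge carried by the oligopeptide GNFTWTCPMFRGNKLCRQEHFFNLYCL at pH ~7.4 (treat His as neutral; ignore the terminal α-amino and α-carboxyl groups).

Near pH 7.4, K and R contribute +1 each, D and E contribute −1 each, and every other side chain (His included, as stated) is uncharged.
Positive (K, R): R11, K14, R17 → +3.
Negative (D, E): E19 → −1.
Net charge = (+3) + (−1) = +2.

+2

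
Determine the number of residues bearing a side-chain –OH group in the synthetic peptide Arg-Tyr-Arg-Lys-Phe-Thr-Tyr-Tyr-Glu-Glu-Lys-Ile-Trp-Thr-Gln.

S, T, and Y are the three residues with a side-chain hydroxyl.
Matching residues: Tyr2, Thr6, Tyr7, Tyr8, Thr14.

5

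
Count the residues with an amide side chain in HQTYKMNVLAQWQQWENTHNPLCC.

The amide-side-chain residues are Asn (N) and Gln (Q).
Matching residues: Q2, N7, Q11, Q13, Q14, N17, N20.

7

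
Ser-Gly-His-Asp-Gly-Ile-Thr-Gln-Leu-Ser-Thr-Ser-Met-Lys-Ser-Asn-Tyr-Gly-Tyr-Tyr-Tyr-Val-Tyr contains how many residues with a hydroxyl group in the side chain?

11

S, T, and Y are the three residues with a side-chain hydroxyl.
Matching residues: Ser1, Thr7, Ser10, Thr11, Ser12, Ser15, Tyr17, Tyr19, Tyr20, Tyr21, Tyr23.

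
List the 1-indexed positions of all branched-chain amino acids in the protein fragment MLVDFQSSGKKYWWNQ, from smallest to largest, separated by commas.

2, 3

Valine (V), leucine (L), and isoleucine (I) are the branched-chain amino acids.
Matching residues: L2, V3.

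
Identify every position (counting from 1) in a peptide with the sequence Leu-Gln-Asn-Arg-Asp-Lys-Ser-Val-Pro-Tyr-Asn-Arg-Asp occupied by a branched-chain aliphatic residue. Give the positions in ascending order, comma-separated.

1, 8

The BCAAs are Val, Leu, and Ile — aliphatic side chains with a branch point.
Matching residues: Leu1, Val8.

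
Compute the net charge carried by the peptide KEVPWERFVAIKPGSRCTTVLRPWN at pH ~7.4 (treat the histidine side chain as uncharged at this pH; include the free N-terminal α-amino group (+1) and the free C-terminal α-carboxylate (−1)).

At pH ~7.4 the Lys and Arg side chains are protonated (+1), the Asp and Glu side chains are deprotonated (−1), and with His taken as neutral all other side chains carry no charge.
Positive (K, R): K1, R7, K12, R16, R22 → +5.
Negative (D, E): E2, E6 → −2.
The N-terminus (+1) and C-terminus (−1) cancel.
Net charge = (+5) + (−2) = +3.

+3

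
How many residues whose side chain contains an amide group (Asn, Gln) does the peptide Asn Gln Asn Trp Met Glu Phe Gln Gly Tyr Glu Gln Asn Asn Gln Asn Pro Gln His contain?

Matching residues: Asn1, Gln2, Asn3, Gln8, Gln12, Asn13, Asn14, Gln15, Asn16, Gln18.

10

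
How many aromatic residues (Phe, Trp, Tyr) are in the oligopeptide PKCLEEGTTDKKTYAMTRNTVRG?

1

Matching residues: Y14.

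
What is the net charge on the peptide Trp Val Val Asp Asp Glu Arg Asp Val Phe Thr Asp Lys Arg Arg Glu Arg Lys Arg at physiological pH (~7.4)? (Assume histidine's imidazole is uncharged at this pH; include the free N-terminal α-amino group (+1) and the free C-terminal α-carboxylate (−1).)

+1

Near pH 7.4, K and R contribute +1 each, D and E contribute −1 each, and every other side chain (His included, as stated) is uncharged.
Positive (K, R): Arg7, Lys13, Arg14, Arg15, Arg17, Lys18, Arg19 → +7.
Negative (D, E): Asp4, Asp5, Glu6, Asp8, Asp12, Glu16 → −6.
The N-terminus (+1) and C-terminus (−1) cancel.
Net charge = (+7) + (−6) = +1.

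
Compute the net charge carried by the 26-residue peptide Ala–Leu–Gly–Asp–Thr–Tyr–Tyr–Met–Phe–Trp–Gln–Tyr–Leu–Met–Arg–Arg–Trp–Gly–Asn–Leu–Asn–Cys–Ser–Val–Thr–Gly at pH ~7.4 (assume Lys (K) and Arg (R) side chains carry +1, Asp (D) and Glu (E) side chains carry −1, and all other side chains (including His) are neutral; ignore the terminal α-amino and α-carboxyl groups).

+1

Positive (K, R): Arg15, Arg16 → +2.
Negative (D, E): Asp4 → −1.
Net charge = (+2) + (−1) = +1.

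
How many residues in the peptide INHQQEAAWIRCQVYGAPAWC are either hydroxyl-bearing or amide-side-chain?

5

Hydroxyl-bearing: S, T, Y. Amide-side-chain: N, Q.
Hydroxyl-bearing residues here: Y15 (1).
Amide-side-chain residues here: N2, Q4, Q5, Q13 (4).
The two groups share no amino acid, so total = 1 + 4 = 5.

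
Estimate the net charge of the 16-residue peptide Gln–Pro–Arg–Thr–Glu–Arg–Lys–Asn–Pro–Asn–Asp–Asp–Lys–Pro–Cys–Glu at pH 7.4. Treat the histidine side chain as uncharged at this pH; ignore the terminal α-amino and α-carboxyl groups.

0

Near pH 7.4, K and R contribute +1 each, D and E contribute −1 each, and every other side chain (His included, as stated) is uncharged.
Positive (K, R): Arg3, Arg6, Lys7, Lys13 → +4.
Negative (D, E): Glu5, Asp11, Asp12, Glu16 → −4.
Net charge = (+4) + (−4) = 0.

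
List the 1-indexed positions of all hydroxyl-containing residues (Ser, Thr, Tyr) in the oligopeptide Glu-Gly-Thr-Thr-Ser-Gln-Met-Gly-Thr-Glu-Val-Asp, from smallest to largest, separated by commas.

Matching residues: Thr3, Thr4, Ser5, Thr9.

3, 4, 5, 9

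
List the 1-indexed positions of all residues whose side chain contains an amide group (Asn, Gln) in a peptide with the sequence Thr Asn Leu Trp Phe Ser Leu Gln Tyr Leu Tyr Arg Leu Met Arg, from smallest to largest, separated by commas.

2, 8

Matching residues: Asn2, Gln8.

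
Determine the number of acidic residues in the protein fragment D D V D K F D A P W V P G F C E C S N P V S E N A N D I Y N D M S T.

The acidic residues are Asp (D) and Glu (E), whose side chains end in a carboxylate group.
Matching residues: D1, D2, D4, D7, E16, E23, D27, D31.

8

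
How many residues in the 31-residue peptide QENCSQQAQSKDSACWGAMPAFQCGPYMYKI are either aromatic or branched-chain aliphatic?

5

Aromatic: F, W, Y. Branched-chain aliphatic: I, L, V.
Aromatic residues here: W16, F22, Y27, Y29 (4).
Branched-chain aliphatic residues here: I31 (1).
The two groups share no amino acid, so total = 4 + 1 = 5.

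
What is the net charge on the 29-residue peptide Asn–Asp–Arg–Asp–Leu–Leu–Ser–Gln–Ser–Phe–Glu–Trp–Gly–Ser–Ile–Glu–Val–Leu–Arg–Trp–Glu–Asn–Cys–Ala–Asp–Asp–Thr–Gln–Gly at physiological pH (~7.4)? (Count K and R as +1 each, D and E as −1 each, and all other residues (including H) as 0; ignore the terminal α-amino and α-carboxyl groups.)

-5

Positive (K, R): Arg3, Arg19 → +2.
Negative (D, E): Asp2, Asp4, Glu11, Glu16, Glu21, Asp25, Asp26 → −7.
Net charge = (+2) + (−7) = −5.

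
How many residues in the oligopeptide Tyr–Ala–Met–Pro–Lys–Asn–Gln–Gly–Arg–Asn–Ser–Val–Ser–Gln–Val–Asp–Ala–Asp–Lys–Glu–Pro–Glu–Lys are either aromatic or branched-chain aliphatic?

Aromatic: F, W, Y. Branched-chain aliphatic: I, L, V.
Aromatic residues here: Tyr1 (1).
Branched-chain aliphatic residues here: Val12, Val15 (2).
The two groups share no amino acid, so total = 1 + 2 = 3.

3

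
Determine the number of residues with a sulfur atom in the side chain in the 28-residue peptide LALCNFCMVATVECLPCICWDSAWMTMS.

Cysteine (C, thiol) and methionine (M, thioether) are the two sulfur-containing amino acids.
Matching residues: C4, C7, M8, C14, C17, C19, M25, M27.

8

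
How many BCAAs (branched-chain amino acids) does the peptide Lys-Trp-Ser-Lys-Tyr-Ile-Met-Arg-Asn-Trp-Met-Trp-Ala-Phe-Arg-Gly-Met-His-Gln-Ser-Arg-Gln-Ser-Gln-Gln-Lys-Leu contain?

2

V, L, and I make up the branched-chain aliphatic group.
Matching residues: Ile6, Leu27.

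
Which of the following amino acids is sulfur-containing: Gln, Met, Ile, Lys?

Met

Only Cys (C) and Met (M) have a sulfur atom in the side chain.
Of the listed options, only Met belongs to this group.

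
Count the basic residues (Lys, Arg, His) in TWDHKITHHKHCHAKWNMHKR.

Matching residues: H4, K5, H8, H9, K10, H11, H13, K15, H19, K20, R21.

11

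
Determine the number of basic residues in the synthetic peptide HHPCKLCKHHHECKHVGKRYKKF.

Lysine (K), arginine (R), and histidine (H) have basic, nitrogen-containing side chains.
Matching residues: H1, H2, K5, K8, H9, H10, H11, K14, H15, K18, R19, K21, K22.

13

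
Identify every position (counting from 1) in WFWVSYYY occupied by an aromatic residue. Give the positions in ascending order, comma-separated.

Phenylalanine (F), tryptophan (W), and tyrosine (Y) have aromatic ring side chains.
Matching residues: W1, F2, W3, Y6, Y7, Y8.

1, 2, 3, 6, 7, 8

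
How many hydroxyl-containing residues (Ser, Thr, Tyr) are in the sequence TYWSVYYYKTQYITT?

Matching residues: T1, Y2, S4, Y6, Y7, Y8, T10, Y12, T14, T15.

10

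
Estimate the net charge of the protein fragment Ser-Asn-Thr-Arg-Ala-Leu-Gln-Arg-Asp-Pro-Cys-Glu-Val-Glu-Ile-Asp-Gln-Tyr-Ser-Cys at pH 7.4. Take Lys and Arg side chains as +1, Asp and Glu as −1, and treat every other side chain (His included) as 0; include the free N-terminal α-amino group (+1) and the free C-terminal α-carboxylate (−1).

Positive (K, R): Arg4, Arg8 → +2.
Negative (D, E): Asp9, Glu12, Glu14, Asp16 → −4.
The N-terminus (+1) and C-terminus (−1) cancel.
Net charge = (+2) + (−4) = −2.

-2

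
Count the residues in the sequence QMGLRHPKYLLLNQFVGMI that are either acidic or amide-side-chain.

Acidic: D, E. Amide-side-chain: N, Q.
Acidic residues here: none (0).
Amide-side-chain residues here: Q1, N13, Q14 (3).
The two groups share no amino acid, so total = 0 + 3 = 3.

3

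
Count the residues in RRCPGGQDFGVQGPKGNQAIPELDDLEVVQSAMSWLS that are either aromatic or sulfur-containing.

4

Aromatic: F, W, Y. Sulfur-containing: C, M.
Aromatic residues here: F9, W35 (2).
Sulfur-containing residues here: C3, M33 (2).
The two groups share no amino acid, so total = 2 + 2 = 4.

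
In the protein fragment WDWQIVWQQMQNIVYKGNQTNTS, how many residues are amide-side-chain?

Only N (asparagine) and Q (glutamine) carry a side-chain carboxamide.
Matching residues: Q4, Q8, Q9, Q11, N12, N18, Q19, N21.

8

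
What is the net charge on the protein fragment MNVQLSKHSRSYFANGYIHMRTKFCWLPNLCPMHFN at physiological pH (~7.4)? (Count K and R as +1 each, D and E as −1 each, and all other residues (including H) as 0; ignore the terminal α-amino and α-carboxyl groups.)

+4

Positive (K, R): K7, R10, R21, K23 → +4.
Negative (D, E): none → −0.
Net charge = (+4) + (−0) = +4.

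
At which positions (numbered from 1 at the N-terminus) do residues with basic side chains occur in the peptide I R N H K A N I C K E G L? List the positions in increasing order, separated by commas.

K, R, and H are the three residues with basic side chains (ε-amine, guanidinium, and imidazole respectively).
Matching residues: R2, H4, K5, K10.

2, 4, 5, 10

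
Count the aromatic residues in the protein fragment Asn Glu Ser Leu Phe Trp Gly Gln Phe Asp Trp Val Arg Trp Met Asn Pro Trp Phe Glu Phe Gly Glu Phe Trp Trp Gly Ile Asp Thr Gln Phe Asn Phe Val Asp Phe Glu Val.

14

The aromatic amino acids are Phe (F, benzyl), Trp (W, indole), and Tyr (Y, phenol).
Matching residues: Phe5, Trp6, Phe9, Trp11, Trp14, Trp18, Phe19, Phe21, Phe24, Trp25, Trp26, Phe32, Phe34, Phe37.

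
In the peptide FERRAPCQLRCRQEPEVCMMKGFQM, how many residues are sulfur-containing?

The sulfur-bearing residues are cysteine (–SH) and methionine (–S–CH₃).
Matching residues: C7, C11, C18, M19, M20, M25.

6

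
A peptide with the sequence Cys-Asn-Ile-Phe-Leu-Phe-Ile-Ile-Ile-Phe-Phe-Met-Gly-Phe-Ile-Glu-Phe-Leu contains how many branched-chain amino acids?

The BCAAs are Val, Leu, and Ile — aliphatic side chains with a branch point.
Matching residues: Ile3, Leu5, Ile7, Ile8, Ile9, Ile15, Leu18.

7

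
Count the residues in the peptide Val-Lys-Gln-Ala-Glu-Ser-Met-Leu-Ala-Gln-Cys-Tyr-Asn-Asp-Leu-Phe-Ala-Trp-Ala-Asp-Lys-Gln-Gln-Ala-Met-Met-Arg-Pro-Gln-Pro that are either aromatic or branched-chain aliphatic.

6

Aromatic: F, W, Y. Branched-chain aliphatic: I, L, V.
Aromatic residues here: Tyr12, Phe16, Trp18 (3).
Branched-chain aliphatic residues here: Val1, Leu8, Leu15 (3).
The two groups share no amino acid, so total = 3 + 3 = 6.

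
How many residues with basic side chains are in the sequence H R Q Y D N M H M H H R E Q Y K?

7

Lysine (K), arginine (R), and histidine (H) have basic, nitrogen-containing side chains.
Matching residues: H1, R2, H8, H10, H11, R12, K16.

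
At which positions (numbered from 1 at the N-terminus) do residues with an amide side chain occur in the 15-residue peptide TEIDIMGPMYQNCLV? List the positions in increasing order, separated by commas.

11, 12

The amide-side-chain residues are Asn (N) and Gln (Q).
Matching residues: Q11, N12.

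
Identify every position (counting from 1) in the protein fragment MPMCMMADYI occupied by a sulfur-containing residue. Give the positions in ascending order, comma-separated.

1, 3, 4, 5, 6

Cysteine (C, thiol) and methionine (M, thioether) are the two sulfur-containing amino acids.
Matching residues: M1, M3, C4, M5, M6.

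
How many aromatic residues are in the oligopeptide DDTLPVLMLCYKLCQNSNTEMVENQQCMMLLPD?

1

Phenylalanine (F), tryptophan (W), and tyrosine (Y) have aromatic ring side chains.
Matching residues: Y11.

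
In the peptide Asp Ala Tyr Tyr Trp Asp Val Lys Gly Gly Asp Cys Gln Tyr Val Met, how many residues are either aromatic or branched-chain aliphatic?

6

Aromatic: F, W, Y. Branched-chain aliphatic: I, L, V.
Aromatic residues here: Tyr3, Tyr4, Trp5, Tyr14 (4).
Branched-chain aliphatic residues here: Val7, Val15 (2).
The two groups share no amino acid, so total = 4 + 2 = 6.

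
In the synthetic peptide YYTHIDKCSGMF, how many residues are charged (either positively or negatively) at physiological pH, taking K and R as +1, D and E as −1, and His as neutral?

Charged side chains at pH ~7.4: K, R (positive); D, E (negative).
Matching residues: D6, K7.

2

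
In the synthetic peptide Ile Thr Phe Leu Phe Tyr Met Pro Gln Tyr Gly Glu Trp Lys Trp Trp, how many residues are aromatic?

F, W, and Y each carry an aromatic ring on the side chain.
Matching residues: Phe3, Phe5, Tyr6, Tyr10, Trp13, Trp15, Trp16.

7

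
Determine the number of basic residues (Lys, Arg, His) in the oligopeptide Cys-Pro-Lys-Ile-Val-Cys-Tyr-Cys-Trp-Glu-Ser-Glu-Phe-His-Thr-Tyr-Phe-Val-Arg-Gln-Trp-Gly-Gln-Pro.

3

Matching residues: Lys3, His14, Arg19.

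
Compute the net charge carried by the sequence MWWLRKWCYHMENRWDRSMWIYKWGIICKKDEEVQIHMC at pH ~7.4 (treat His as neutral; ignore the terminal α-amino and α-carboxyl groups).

The side chains ionized at physiological pH are Lys/Arg (+1) and Asp/Glu (−1); with His treated as neutral, nothing else contributes.
Positive (K, R): R5, K6, R14, R17, K23, K29, K30 → +7.
Negative (D, E): E12, D16, D31, E32, E33 → −5.
Net charge = (+7) + (−5) = +2.

+2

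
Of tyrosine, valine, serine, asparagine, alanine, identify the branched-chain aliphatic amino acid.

valine

V, L, and I make up the branched-chain aliphatic group.
Of the listed options, only valine belongs to this group.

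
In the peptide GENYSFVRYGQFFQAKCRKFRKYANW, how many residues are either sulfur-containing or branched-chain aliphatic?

2

Sulfur-containing: C, M. Branched-chain aliphatic: I, L, V.
Sulfur-containing residues here: C17 (1).
Branched-chain aliphatic residues here: V7 (1).
The two groups share no amino acid, so total = 1 + 1 = 2.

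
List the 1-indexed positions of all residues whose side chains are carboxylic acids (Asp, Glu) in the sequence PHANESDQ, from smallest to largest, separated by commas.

Matching residues: E5, D7.

5, 7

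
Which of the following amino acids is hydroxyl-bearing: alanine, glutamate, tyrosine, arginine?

tyrosine

S, T, and Y are the three residues with a side-chain hydroxyl.
Of the listed options, only tyrosine belongs to this group.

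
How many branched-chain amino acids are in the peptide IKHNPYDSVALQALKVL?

Valine (V), leucine (L), and isoleucine (I) are the branched-chain amino acids.
Matching residues: I1, V9, L11, L14, V16, L17.

6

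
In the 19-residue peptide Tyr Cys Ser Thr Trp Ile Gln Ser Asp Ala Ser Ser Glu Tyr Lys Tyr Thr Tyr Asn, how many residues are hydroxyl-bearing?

10

Serine (S), threonine (T), and tyrosine (Y) each carry a hydroxyl group on the side chain.
Matching residues: Tyr1, Ser3, Thr4, Ser8, Ser11, Ser12, Tyr14, Tyr16, Thr17, Tyr18.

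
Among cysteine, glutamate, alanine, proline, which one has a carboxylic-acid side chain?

Aspartate (D) and glutamate (E) have carboxylic-acid side chains and are the acidic amino acids.
Of the listed options, only glutamate belongs to this group.

glutamate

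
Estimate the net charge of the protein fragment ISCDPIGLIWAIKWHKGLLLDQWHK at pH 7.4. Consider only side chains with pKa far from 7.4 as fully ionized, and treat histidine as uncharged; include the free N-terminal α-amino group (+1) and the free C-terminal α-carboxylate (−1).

At pH ~7.4 the Lys and Arg side chains are protonated (+1), the Asp and Glu side chains are deprotonated (−1), and with His taken as neutral all other side chains carry no charge.
Positive (K, R): K13, K16, K25 → +3.
Negative (D, E): D4, D21 → −2.
The N-terminus (+1) and C-terminus (−1) cancel.
Net charge = (+3) + (−2) = +1.

+1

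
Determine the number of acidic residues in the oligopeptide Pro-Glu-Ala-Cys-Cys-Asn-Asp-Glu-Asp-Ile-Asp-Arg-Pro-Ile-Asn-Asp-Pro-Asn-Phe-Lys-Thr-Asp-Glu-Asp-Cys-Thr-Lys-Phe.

9

Aspartate (D) and glutamate (E) have carboxylic-acid side chains and are the acidic amino acids.
Matching residues: Glu2, Asp7, Glu8, Asp9, Asp11, Asp16, Asp22, Glu23, Asp24.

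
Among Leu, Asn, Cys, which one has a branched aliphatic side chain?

Leu

V, L, and I make up the branched-chain aliphatic group.
Of the listed options, only Leu belongs to this group.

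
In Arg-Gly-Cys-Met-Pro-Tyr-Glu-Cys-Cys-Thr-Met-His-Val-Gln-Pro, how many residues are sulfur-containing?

Cysteine (C, thiol) and methionine (M, thioether) are the two sulfur-containing amino acids.
Matching residues: Cys3, Met4, Cys8, Cys9, Met11.

5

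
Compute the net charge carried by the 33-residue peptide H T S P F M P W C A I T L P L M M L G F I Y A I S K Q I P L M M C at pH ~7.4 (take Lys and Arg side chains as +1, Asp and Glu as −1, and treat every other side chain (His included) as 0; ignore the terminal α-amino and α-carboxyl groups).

+1

Positive (K, R): K26 → +1.
Negative (D, E): none → −0.
Net charge = (+1) + (−0) = +1.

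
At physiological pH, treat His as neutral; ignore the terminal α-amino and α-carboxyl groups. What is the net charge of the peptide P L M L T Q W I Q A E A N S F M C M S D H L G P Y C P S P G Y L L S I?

-2

The side chains ionized at physiological pH are Lys/Arg (+1) and Asp/Glu (−1); with His treated as neutral, nothing else contributes.
Positive (K, R): none → +0.
Negative (D, E): E11, D20 → −2.
Net charge = (+0) + (−2) = −2.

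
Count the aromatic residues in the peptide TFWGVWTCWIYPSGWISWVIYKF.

9

The aromatic amino acids are Phe (F, benzyl), Trp (W, indole), and Tyr (Y, phenol).
Matching residues: F2, W3, W6, W9, Y11, W15, W18, Y21, F23.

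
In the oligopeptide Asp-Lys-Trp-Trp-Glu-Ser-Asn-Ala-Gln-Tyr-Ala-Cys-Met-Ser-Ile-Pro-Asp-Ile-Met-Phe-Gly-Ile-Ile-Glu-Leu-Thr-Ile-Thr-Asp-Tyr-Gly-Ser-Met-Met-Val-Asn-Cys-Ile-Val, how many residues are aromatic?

5

Phenylalanine (F), tryptophan (W), and tyrosine (Y) have aromatic ring side chains.
Matching residues: Trp3, Trp4, Tyr10, Phe20, Tyr30.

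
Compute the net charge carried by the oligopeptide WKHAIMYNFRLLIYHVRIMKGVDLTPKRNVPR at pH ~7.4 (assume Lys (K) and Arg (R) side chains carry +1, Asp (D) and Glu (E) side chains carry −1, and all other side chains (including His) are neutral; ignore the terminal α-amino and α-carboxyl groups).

+6

Positive (K, R): K2, R10, R17, K20, K27, R28, R32 → +7.
Negative (D, E): D23 → −1.
Net charge = (+7) + (−1) = +6.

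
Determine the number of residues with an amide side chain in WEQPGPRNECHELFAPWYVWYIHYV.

2

Asparagine (N) and glutamine (Q) have uncharged amide side chains.
Matching residues: Q3, N8.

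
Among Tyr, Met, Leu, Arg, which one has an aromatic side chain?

Tyr

F, W, and Y each carry an aromatic ring on the side chain.
Of the listed options, only Tyr belongs to this group.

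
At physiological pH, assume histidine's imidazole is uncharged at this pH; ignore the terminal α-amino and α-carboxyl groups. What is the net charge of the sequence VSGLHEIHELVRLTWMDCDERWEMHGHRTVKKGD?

-2

Near pH 7.4, K and R contribute +1 each, D and E contribute −1 each, and every other side chain (His included, as stated) is uncharged.
Positive (K, R): R12, R21, R28, K31, K32 → +5.
Negative (D, E): E6, E9, D17, D19, E20, E23, D34 → −7.
Net charge = (+5) + (−7) = −2.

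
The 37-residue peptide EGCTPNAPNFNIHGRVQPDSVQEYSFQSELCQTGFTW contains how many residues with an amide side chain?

The amide-side-chain residues are Asn (N) and Gln (Q).
Matching residues: N6, N9, N11, Q17, Q22, Q27, Q32.

7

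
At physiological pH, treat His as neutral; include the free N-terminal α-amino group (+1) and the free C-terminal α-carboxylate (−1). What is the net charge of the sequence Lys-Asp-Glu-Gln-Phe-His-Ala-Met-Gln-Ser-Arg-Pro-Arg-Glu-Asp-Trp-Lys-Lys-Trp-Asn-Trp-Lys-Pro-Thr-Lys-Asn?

+3

Near pH 7.4, K and R contribute +1 each, D and E contribute −1 each, and every other side chain (His included, as stated) is uncharged.
Positive (K, R): Lys1, Arg11, Arg13, Lys17, Lys18, Lys22, Lys25 → +7.
Negative (D, E): Asp2, Glu3, Glu14, Asp15 → −4.
The N-terminus (+1) and C-terminus (−1) cancel.
Net charge = (+7) + (−4) = +3.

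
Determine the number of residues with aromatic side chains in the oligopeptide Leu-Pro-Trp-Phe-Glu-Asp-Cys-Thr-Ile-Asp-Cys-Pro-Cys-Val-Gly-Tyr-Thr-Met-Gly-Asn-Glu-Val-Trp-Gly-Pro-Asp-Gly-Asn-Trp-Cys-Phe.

Phenylalanine (F), tryptophan (W), and tyrosine (Y) have aromatic ring side chains.
Matching residues: Trp3, Phe4, Tyr16, Trp23, Trp29, Phe31.

6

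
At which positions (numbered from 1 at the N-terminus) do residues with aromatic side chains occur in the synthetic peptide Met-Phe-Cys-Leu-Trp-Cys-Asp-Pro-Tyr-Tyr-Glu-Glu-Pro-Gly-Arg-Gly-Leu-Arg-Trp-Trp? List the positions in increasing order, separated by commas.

F, W, and Y each carry an aromatic ring on the side chain.
Matching residues: Phe2, Trp5, Tyr9, Tyr10, Trp19, Trp20.

2, 5, 9, 10, 19, 20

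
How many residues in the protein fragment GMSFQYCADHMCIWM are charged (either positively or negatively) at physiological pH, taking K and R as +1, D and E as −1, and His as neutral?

1

Charged side chains at pH ~7.4: K, R (positive); D, E (negative).
Matching residues: D9.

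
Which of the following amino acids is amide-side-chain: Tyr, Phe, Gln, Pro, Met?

Asparagine (N) and glutamine (Q) have uncharged amide side chains.
Of the listed options, only Gln belongs to this group.

Gln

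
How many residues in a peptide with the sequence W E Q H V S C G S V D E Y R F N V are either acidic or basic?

Acidic: D, E. Basic: H, K, R.
Acidic residues here: E2, D11, E12 (3).
Basic residues here: H4, R14 (2).
The two groups share no amino acid, so total = 3 + 2 = 5.

5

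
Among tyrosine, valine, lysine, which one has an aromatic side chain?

tyrosine

Phenylalanine (F), tryptophan (W), and tyrosine (Y) have aromatic ring side chains.
Of the listed options, only tyrosine belongs to this group.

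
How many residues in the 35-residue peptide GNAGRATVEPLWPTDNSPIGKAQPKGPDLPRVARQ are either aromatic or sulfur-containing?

Aromatic: F, W, Y. Sulfur-containing: C, M.
Aromatic residues here: W12 (1).
Sulfur-containing residues here: none (0).
The two groups share no amino acid, so total = 1 + 0 = 1.

1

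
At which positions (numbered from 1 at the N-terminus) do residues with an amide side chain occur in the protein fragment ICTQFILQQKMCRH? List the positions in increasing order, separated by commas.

4, 8, 9

Asparagine (N) and glutamine (Q) have uncharged amide side chains.
Matching residues: Q4, Q8, Q9.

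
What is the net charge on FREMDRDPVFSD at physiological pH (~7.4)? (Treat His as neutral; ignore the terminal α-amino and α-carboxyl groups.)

At pH ~7.4 the Lys and Arg side chains are protonated (+1), the Asp and Glu side chains are deprotonated (−1), and with His taken as neutral all other side chains carry no charge.
Positive (K, R): R2, R6 → +2.
Negative (D, E): E3, D5, D7, D12 → −4.
Net charge = (+2) + (−4) = −2.

-2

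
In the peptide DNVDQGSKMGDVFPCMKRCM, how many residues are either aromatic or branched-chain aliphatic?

Aromatic: F, W, Y. Branched-chain aliphatic: I, L, V.
Aromatic residues here: F13 (1).
Branched-chain aliphatic residues here: V3, V12 (2).
The two groups share no amino acid, so total = 1 + 2 = 3.

3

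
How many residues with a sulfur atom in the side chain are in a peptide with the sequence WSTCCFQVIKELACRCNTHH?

4

The sulfur-bearing residues are cysteine (–SH) and methionine (–S–CH₃).
Matching residues: C4, C5, C14, C16.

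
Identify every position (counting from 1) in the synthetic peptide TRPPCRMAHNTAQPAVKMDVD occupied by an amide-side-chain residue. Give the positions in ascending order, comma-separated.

10, 13

Only N (asparagine) and Q (glutamine) carry a side-chain carboxamide.
Matching residues: N10, Q13.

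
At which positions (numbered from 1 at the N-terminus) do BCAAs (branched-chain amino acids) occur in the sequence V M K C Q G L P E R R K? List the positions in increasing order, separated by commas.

1, 7

V, L, and I make up the branched-chain aliphatic group.
Matching residues: V1, L7.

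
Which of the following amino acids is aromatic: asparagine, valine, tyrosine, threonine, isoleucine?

F, W, and Y each carry an aromatic ring on the side chain.
Of the listed options, only tyrosine belongs to this group.

tyrosine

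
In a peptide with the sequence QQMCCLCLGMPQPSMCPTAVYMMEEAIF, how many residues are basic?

The basic amino acids are Lys (K), Arg (R), and His (H).
None of the 28 residues belong to this group.

0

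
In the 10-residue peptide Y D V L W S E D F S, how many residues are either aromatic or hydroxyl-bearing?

Aromatic: F, W, Y. Hydroxyl-bearing: S, T, Y.
Aromatic residues here: Y1, W5, F9 (3).
Hydroxyl-bearing residues here: Y1, S6, S10 (3).
Y is in both groups, so the 1 Y residue must not be double-counted.
Total = 3 + 3 − 1 = 5.

5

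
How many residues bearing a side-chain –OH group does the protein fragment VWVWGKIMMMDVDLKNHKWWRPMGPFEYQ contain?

S, T, and Y are the three residues with a side-chain hydroxyl.
Matching residues: Y28.

1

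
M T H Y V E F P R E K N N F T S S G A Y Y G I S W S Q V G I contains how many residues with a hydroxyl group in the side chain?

9

S, T, and Y are the three residues with a side-chain hydroxyl.
Matching residues: T2, Y4, T15, S16, S17, Y20, Y21, S24, S26.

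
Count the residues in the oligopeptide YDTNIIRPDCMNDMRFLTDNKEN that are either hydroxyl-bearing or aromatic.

Hydroxyl-bearing: S, T, Y. Aromatic: F, W, Y.
Hydroxyl-bearing residues here: Y1, T3, T18 (3).
Aromatic residues here: Y1, F16 (2).
Y is in both groups, so the 1 Y residue must not be double-counted.
Total = 3 + 2 − 1 = 4.

4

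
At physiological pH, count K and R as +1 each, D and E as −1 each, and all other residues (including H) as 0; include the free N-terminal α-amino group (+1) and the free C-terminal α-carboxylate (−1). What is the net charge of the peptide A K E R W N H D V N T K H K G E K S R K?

+4

Positive (K, R): K2, R4, K12, K14, K17, R19, K20 → +7.
Negative (D, E): E3, D8, E16 → −3.
The N-terminus (+1) and C-terminus (−1) cancel.
Net charge = (+7) + (−3) = +4.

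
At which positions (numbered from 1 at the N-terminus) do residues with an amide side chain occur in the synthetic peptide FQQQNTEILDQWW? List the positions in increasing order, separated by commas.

Asparagine (N) and glutamine (Q) have uncharged amide side chains.
Matching residues: Q2, Q3, Q4, N5, Q11.

2, 3, 4, 5, 11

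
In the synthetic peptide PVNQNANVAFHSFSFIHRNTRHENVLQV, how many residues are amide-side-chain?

7

The amide-side-chain residues are Asn (N) and Gln (Q).
Matching residues: N3, Q4, N5, N7, N19, N24, Q27.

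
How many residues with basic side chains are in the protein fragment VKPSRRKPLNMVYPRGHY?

6

K, R, and H are the three residues with basic side chains (ε-amine, guanidinium, and imidazole respectively).
Matching residues: K2, R5, R6, K7, R15, H17.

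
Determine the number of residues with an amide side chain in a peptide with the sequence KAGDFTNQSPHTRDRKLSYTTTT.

Only N (asparagine) and Q (glutamine) carry a side-chain carboxamide.
Matching residues: N7, Q8.

2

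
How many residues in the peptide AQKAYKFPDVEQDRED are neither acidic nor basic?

Acidic: D, E. Basic: K, R, H. All other residues are neither.
Matching residues: A1, Q2, A4, Y5, F7, P8, V10, Q12.

8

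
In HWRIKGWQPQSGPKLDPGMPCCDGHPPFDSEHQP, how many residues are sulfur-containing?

3

Cysteine (C, thiol) and methionine (M, thioether) are the two sulfur-containing amino acids.
Matching residues: M19, C21, C22.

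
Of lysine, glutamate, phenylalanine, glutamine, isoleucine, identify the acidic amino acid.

The acidic residues are Asp (D) and Glu (E), whose side chains end in a carboxylate group.
Of the listed options, only glutamate belongs to this group.

glutamate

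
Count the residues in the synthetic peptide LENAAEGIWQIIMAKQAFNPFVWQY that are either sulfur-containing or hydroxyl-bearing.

Sulfur-containing: C, M. Hydroxyl-bearing: S, T, Y.
Sulfur-containing residues here: M13 (1).
Hydroxyl-bearing residues here: Y25 (1).
The two groups share no amino acid, so total = 1 + 1 = 2.

2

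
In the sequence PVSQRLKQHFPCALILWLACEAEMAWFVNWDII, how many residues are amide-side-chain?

3

The amide-side-chain residues are Asn (N) and Gln (Q).
Matching residues: Q4, Q8, N29.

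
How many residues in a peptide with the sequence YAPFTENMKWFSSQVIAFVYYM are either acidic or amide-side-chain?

Acidic: D, E. Amide-side-chain: N, Q.
Acidic residues here: E6 (1).
Amide-side-chain residues here: N7, Q14 (2).
The two groups share no amino acid, so total = 1 + 2 = 3.

3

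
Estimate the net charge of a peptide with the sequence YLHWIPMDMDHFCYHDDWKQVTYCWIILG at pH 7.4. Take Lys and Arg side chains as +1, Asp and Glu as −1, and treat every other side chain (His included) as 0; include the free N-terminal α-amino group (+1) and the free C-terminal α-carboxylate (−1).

Positive (K, R): K19 → +1.
Negative (D, E): D8, D10, D16, D17 → −4.
The N-terminus (+1) and C-terminus (−1) cancel.
Net charge = (+1) + (−4) = −3.

-3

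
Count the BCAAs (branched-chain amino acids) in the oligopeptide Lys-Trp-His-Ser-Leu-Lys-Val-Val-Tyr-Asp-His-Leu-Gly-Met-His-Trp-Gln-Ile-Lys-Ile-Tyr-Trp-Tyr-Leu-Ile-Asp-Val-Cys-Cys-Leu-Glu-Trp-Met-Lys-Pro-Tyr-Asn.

V, L, and I make up the branched-chain aliphatic group.
Matching residues: Leu5, Val7, Val8, Leu12, Ile18, Ile20, Leu24, Ile25, Val27, Leu30.

10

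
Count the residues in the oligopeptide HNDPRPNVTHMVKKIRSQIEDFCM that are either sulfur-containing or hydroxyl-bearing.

5

Sulfur-containing: C, M. Hydroxyl-bearing: S, T, Y.
Sulfur-containing residues here: M11, C23, M24 (3).
Hydroxyl-bearing residues here: T9, S17 (2).
The two groups share no amino acid, so total = 3 + 2 = 5.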